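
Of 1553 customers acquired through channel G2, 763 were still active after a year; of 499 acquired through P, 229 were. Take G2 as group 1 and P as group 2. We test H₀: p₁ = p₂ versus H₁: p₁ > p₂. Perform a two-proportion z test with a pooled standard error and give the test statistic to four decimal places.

p̂₁ = 763/1553 ≈ 0.4913071, p̂₂ = 229/499 ≈ 0.4589178.
Pooled p̂ = (763+229)/(1553+499) = 992/2052 = 0.4834308.
SE = √(0.249725 × 0.00264792) = 0.0257149.
z = (0.4913071 − 0.4589178)/0.0257149 = 0.0323893/0.0257149 = 1.2596.
p-value = P(Z > 1.260) ≈ 0.1039.

z = 1.2596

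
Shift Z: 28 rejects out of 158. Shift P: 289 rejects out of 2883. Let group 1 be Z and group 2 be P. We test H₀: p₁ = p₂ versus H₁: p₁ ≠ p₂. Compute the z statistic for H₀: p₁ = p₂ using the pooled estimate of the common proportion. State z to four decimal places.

z = 3.0829

p̂₁ = 28/158 = 0.177215, p̂₂ = 289/2883 = 0.100243.
Pooled p̂ = (28+289)/(158+2883) = 317/3041 = 0.104242.
SE = √(p̂(1−p̂)(1/n₁+1/n₂)) = √(0.104242·0.895758·0.00667597) = √(0.000623373) = 0.024967.
z = (0.177215 − 0.100243)/0.024967 = 0.076972/0.024967 = 3.0829.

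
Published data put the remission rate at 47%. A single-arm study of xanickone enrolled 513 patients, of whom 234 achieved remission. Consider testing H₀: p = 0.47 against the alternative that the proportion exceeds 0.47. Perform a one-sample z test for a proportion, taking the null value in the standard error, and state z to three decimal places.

p̂ = 234/513 = 0.45614.
Under H₀, SE = √(0.47·0.53/513) = √(0.000485575) = 0.02204.
z = (0.45614 − 0.47)/0.02204 = -0.01386/0.02204 = -0.629.
p-value = P(Z > -0.629) ≈ 0.7353.

z = -0.629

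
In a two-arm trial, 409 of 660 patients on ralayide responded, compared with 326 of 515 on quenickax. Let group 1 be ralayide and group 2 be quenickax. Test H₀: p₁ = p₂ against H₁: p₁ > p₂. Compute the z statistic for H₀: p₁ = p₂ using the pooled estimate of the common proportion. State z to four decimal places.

z = -0.4678

p̂₁ = 409/660 ≈ 0.619697, p̂₂ = 326/515 ≈ 0.633010.
Pooled p̂ = (409+326)/(660+515) = 735/1175 = 0.625532.
SE = √(p̂(1−p̂)(1/n₁+1/n₂)) = √(0.625532·0.374468·0.0034569) = √(0.00080975) = 0.028456.
z = (0.619697 − 0.633010)/0.028456 = -0.013313/0.028456 = -0.4678.
p-value = P(Z > -0.468) ≈ 0.6800.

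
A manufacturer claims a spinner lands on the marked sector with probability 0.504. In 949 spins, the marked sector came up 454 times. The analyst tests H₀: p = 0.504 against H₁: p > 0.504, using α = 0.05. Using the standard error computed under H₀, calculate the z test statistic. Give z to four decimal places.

p̂ = 454/949 ≈ 0.478398.
Standard error under H₀: √(0.504×0.496/949) = 0.016230.
z = (0.478398 − 0.504)/0.016230 = -0.025602/0.016230 = -1.5774.
p-value = P(Z > -1.577) ≈ 0.9426, so at α = 0.05 we fail to reject H₀.

z = -1.5774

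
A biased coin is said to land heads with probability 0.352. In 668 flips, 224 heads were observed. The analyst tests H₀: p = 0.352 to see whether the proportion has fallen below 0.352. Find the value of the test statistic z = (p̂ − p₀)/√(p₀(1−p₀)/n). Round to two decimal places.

z = -0.90

p̂ = 224/668 ≈ 0.3353.
SE = √(p₀(1−p₀)/n) = √(0.2281/668) = 0.0185.
z = (0.3353 − 0.352)/0.0185 = -0.0167/0.0185 = -0.90.
p-value = P(Z < -0.902) ≈ 0.1835.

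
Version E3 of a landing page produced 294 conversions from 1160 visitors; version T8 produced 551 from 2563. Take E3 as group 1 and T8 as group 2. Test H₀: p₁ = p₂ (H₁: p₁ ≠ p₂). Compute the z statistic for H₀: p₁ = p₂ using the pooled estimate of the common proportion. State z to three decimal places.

p̂₁ = 294/1160 ≈ 0.253448, p̂₂ = 551/2563 ≈ 0.214982.
Pooled p̂ = (294+551)/(1160+2563) = 845/3723 = 0.226967.
SE = √(p̂(1−p̂)(1/n₁+1/n₂)) = √(0.226967·0.773033·0.00125224) = √(0.000219709) = 0.014823.
z = (0.253448 − 0.214982)/0.014823 = 0.038466/0.014823 = 2.595.

z = 2.595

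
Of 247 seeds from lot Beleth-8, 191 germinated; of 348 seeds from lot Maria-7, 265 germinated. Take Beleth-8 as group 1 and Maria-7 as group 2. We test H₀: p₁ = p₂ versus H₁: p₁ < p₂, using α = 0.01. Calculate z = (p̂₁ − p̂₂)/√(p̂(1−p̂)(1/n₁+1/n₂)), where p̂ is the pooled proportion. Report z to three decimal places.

z = 0.335

p̂₁ = 191/247 = 0.77328, p̂₂ = 265/348 = 0.76149.
Pooled p̂ = (191+265)/(247+348) = 456/595 = 0.76639.
SE = √(0.179038 × 0.00692215) = 0.03520.
z = (0.77328 − 0.76149)/0.03520 = 0.01179/0.03520 = 0.335.
p-value = P(Z < 0.335) ≈ 0.6311; since p > α = 0.01, fail to reject H₀.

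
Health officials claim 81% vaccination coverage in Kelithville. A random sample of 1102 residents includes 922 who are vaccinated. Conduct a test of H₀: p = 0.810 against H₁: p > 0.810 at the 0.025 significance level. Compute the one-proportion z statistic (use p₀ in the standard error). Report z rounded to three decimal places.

p̂ = 922/1102 = 0.836661.
Standard error under H₀: √(0.81×0.19/1102) = 0.011818.
z = (0.836661 − 0.81)/0.011818 = 0.026661/0.011818 = 2.256.
p-value = P(Z > 2.256) ≈ 0.0120. With α = 0.025, reject H₀.

z = 2.256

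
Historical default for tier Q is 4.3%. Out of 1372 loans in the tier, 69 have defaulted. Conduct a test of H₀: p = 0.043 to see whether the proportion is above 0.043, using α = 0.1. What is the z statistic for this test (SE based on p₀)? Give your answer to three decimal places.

z = 1.331

p̂ = 69/1372 ≈ 0.050292.
Standard error under H₀: √(0.043×0.957/1372) = 0.005477.
z = (0.050292 − 0.043)/0.005477 = 0.007292/0.005477 = 1.331.
p-value = P(Z > 1.331) ≈ 0.0915; since p < α = 0.1, reject H₀.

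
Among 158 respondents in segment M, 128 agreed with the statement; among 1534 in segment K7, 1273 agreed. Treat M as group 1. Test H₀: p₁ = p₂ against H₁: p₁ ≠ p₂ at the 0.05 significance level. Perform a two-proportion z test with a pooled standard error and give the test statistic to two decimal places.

z = -0.63

p̂₁ = 128/158 = 0.8101, p̂₂ = 1273/1534 = 0.8299.
Pooled p̂ = (128+1273)/(158+1534) = 1401/1692 = 0.8280.
SE = √(p̂(1−p̂)(1/n₁+1/n₂)) = √(0.8280·0.1720·0.006981) = √(0.000994142) = 0.0315.
z = (0.8101 − 0.8299)/0.0315 = -0.0198/0.0315 = -0.63.
p-value = 2·P(Z > 0.626) ≈ 0.5315; since p > α = 0.05, fail to reject H₀.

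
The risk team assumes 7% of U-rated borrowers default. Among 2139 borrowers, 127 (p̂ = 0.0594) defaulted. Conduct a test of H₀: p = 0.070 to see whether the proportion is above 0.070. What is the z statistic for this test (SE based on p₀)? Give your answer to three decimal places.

z = -1.926

p̂ = 127/2139 = 0.05937.
Under H₀, SE = √(0.07·0.93/2139) = √(3.04348e-05) = 0.00552.
z = (0.05937 − 0.07)/0.00552 = -0.01063/0.00552 = -1.926.
p-value = P(Z > -1.926) ≈ 0.9730.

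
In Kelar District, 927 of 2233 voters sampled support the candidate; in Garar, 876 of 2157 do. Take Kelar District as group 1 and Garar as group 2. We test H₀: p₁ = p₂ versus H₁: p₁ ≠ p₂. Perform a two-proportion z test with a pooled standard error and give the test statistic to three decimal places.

p̂₁ = 927/2233 = 0.41514, p̂₂ = 876/2157 = 0.40612.
Pooled p̂ = (927+876)/(2233+2157) = 1803/4390 = 0.41071.
SE = √(p̂(1−p̂)(1/n₁+1/n₂)) = √(0.41071·0.58929·0.000911435) = √(0.000220591) = 0.01485.
z = (0.41514 − 0.40612)/0.01485 = 0.00902/0.01485 = 0.607.

z = 0.607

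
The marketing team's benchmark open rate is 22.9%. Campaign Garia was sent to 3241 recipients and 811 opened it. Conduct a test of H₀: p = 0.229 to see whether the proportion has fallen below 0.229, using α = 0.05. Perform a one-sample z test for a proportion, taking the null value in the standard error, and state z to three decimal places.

z = 2.877

p̂ = 811/3241 = 0.25023.
Under H₀, SE = √(0.229·0.771/3241) = √(5.44767e-05) = 0.00738.
z = (0.25023 − 0.229)/0.00738 = 0.02123/0.00738 = 2.877.
p-value = P(Z < 2.877) ≈ 0.9980. With α = 0.05, fail to reject H₀.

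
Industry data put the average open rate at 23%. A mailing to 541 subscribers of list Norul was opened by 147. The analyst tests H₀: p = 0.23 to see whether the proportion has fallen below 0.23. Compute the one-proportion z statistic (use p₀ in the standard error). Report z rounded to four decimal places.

z = 2.3058

p̂ = 147/541 ≈ 0.271719.
SE = √(p₀(1−p₀)/n) = √(0.1771/541) = 0.018093.
z = (0.271719 − 0.23)/0.018093 = 0.041719/0.018093 = 2.3058.
p-value = P(Z < 2.306) ≈ 0.9894.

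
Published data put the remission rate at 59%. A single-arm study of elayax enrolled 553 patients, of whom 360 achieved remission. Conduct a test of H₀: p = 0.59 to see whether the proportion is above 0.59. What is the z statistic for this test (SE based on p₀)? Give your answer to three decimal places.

p̂ = 360/553 ≈ 0.650995.
Under H₀, SE = √(0.59·0.41/553) = √(0.000437432) = 0.020915.
z = (0.650995 − 0.59)/0.020915 = 0.060995/0.020915 = 2.916.
p-value = P(Z > 2.916) ≈ 0.0018.

z = 2.916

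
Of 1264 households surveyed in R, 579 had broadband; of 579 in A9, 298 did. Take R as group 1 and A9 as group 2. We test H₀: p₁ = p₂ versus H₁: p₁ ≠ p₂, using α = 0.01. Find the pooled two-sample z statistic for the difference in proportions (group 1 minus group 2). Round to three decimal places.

p̂₁ = 579/1264 ≈ 0.45807, p̂₂ = 298/579 ≈ 0.51468.
Pooled p̂ = (579+298)/(1264+579) = 877/1843 = 0.47585.
SE = √(p̂(1−p̂)(1/n₁+1/n₂)) = √(0.47585·0.52415·0.00251825) = √(0.000628096) = 0.02506.
z = (0.45807 − 0.51468)/0.02506 = -0.05661/0.02506 = -2.259.
p-value = 2·P(Z > 2.259) ≈ 0.0239. With α = 0.01, fail to reject H₀.

z = -2.259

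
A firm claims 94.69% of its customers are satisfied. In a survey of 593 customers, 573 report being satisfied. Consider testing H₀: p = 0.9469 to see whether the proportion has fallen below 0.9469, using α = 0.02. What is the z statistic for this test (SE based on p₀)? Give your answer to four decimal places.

z = 2.1039

p̂ = 573/593 ≈ 0.966273.
Under H₀, SE = √(0.9469·0.0531/593) = √(8.47899e-05) = 0.009208.
z = (0.966273 − 0.9469)/0.009208 = 0.019373/0.009208 = 2.1039.
p-value = P(Z < 2.104) ≈ 0.9823, so at α = 0.02 we fail to reject H₀.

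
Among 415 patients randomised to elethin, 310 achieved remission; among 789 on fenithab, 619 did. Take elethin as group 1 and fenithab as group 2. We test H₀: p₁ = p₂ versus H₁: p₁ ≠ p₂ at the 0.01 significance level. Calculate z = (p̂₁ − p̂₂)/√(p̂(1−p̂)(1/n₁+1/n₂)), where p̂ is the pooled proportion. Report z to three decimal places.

z = -1.475

p̂₁ = 310/415 = 0.74699, p̂₂ = 619/789 = 0.78454.
Pooled p̂ = (310+619)/(415+789) = 929/1204 = 0.77159.
SE = √(p̂(1−p̂)(1/n₁+1/n₂)) = √(0.77159·0.22841·0.00367707) = √(0.000648033) = 0.02546.
z = (0.74699 − 0.78454)/0.02546 = -0.03755/0.02546 = -1.475.
p-value = 2·P(Z > 1.475) ≈ 0.1402; since p > α = 0.01, fail to reject H₀.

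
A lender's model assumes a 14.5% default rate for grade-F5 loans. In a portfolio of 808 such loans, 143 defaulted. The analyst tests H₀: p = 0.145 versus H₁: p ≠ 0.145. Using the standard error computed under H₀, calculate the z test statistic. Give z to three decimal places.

p̂ = 143/808 = 0.176980.
Standard error under H₀: √(0.145×0.855/808) = 0.012387.
z = (0.176980 − 0.145)/0.012387 = 0.031980/0.012387 = 2.582.
Two-sided p-value ≈ 2·Φ(−2.582) = 0.0098.

z = 2.582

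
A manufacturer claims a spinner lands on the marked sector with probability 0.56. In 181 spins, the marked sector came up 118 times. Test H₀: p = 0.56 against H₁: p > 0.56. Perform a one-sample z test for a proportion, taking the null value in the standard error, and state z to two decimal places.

z = 2.49

p̂ = 118/181 = 0.6519.
Under H₀, SE = √(0.56·0.44/181) = √(0.00136133) = 0.0369.
z = (0.6519 − 0.56)/0.0369 = 0.0919/0.0369 = 2.49.
p-value = P(Z > 2.492) ≈ 0.0064.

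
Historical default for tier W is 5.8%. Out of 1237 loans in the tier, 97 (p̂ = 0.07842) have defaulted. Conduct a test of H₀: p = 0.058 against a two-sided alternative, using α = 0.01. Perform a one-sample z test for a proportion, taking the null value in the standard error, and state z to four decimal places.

z = 3.0719

p̂ = 97/1237 = 0.078416.
Under H₀, SE = √(0.058·0.942/1237) = √(4.41681e-05) = 0.006646.
z = (0.078416 − 0.058)/0.006646 = 0.020416/0.006646 = 3.0719.
p-value = 2·P(Z > 3.072) ≈ 0.0021. With α = 0.01, reject H₀.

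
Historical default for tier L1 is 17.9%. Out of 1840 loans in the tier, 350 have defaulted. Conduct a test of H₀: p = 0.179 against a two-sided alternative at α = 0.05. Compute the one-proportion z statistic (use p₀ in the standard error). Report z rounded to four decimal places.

z = 1.2552

p̂ = 350/1840 = 0.1902174.
SE = √(p₀(1−p₀)/n) = √(0.14696/1840) = 0.0089369.
z = (0.1902174 − 0.179)/0.0089369 = 0.0112174/0.0089369 = 1.2552.
p-value = 2·P(Z > 1.255) ≈ 0.2094; since p > α = 0.05, fail to reject H₀.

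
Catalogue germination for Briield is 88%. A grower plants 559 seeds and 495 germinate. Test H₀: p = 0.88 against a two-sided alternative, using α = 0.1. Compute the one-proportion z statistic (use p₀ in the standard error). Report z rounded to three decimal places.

z = 0.401

p̂ = 495/559 = 0.88551.
Under H₀, SE = √(0.88·0.12/559) = √(0.000188909) = 0.01374.
z = (0.88551 − 0.88)/0.01374 = 0.00551/0.01374 = 0.401.
Two-sided p-value ≈ 2·Φ(−0.401) = 0.6885, so at α = 0.1 we fail to reject H₀.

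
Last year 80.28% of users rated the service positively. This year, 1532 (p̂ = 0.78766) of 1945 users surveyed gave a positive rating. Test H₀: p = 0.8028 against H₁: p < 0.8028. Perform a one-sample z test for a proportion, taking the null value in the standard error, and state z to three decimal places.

z = -1.678

p̂ = 1532/1945 = 0.78766.
Under H₀, SE = √(0.8028·0.1972/1945) = √(8.13944e-05) = 0.00902.
z = (0.78766 − 0.8028)/0.00902 = -0.01514/0.00902 = -1.678.
p-value = P(Z < -1.678) ≈ 0.0467.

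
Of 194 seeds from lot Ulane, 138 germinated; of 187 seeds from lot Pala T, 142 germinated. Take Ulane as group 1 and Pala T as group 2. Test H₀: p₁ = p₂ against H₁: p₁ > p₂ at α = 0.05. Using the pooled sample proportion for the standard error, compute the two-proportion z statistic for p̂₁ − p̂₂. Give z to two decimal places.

p̂₁ = 138/194 ≈ 0.7113, p̂₂ = 142/187 ≈ 0.7594.
Pooled p̂ = (138+142)/(194+187) = 280/381 = 0.7349.
SE = √(0.194818 × 0.0105022) = 0.0452.
z = (0.7113 − 0.7594)/0.0452 = -0.0481/0.0452 = -1.06.
p-value = P(Z > -1.062) ≈ 0.8558; since p > α = 0.05, fail to reject H₀.

z = -1.06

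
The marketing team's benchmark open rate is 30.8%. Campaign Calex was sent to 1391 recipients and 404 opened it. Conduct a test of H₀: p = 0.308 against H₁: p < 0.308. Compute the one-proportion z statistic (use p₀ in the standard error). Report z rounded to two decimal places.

p̂ = 404/1391 = 0.2904.
Standard error under H₀: √(0.308×0.692/1391) = 0.0124.
z = (0.2904 − 0.308)/0.0124 = -0.0176/0.0124 = -1.42.
p-value = P(Z < -1.419) ≈ 0.0780.

z = -1.42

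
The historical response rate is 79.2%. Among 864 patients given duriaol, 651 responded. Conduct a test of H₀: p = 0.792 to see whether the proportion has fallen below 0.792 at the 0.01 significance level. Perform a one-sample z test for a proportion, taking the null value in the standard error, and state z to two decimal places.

p̂ = 651/864 ≈ 0.7535.
Under H₀, SE = √(0.792·0.208/864) = √(0.000190667) = 0.0138.
z = (0.7535 − 0.792)/0.0138 = -0.0385/0.0138 = -2.79.
p-value = P(Z < -2.790) ≈ 0.0026. With α = 0.01, reject H₀.

z = -2.79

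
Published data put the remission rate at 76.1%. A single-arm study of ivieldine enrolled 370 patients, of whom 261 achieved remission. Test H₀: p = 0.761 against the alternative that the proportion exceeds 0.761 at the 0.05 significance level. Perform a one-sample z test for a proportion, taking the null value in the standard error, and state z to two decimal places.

z = -2.51

p̂ = 261/370 ≈ 0.70541.
Under H₀, SE = √(0.761·0.239/370) = √(0.000491565) = 0.02217.
z = (0.70541 − 0.761)/0.02217 = -0.05559/0.02217 = -2.51.
p-value = P(Z > -2.508) ≈ 0.9939; since p > α = 0.05, fail to reject H₀.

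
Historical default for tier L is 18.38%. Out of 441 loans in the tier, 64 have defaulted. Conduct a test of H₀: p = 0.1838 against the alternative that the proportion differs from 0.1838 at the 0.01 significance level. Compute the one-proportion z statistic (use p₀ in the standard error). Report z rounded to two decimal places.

p̂ = 64/441 = 0.1451.
Standard error under H₀: √(0.1838×0.8162/441) = 0.0184.
z = (0.1451 − 0.1838)/0.0184 = -0.0387/0.0184 = -2.10.
Two-sided p-value ≈ 2·Φ(−2.097) = 0.0360. With α = 0.01, fail to reject H₀.

z = -2.10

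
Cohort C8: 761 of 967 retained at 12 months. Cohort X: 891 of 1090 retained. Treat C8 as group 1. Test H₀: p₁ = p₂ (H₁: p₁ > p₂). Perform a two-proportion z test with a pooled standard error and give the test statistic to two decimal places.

p̂₁ = 761/967 ≈ 0.7870, p̂₂ = 891/1090 ≈ 0.8174.
Pooled p̂ = (761+891)/(967+1090) = 1652/2057 = 0.8031.
SE = √(p̂(1−p̂)(1/n₁+1/n₂)) = √(0.8031·0.1969·0.00195156) = √(0.000308587) = 0.0176.
z = (0.7870 − 0.8174)/0.0176 = -0.0304/0.0176 = -1.73.
p-value = P(Z > -1.734) ≈ 0.9585.

z = -1.73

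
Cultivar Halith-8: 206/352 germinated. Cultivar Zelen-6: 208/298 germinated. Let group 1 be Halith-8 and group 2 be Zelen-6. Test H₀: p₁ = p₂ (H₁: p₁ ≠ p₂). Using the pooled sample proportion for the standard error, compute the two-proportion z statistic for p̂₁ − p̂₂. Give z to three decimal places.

z = -2.979

p̂₁ = 206/352 = 0.58523, p̂₂ = 208/298 = 0.69799.
Pooled p̂ = (206+208)/(352+298) = 414/650 = 0.63692.
SE = √(p̂(1−p̂)(1/n₁+1/n₂)) = √(0.63692·0.36308·0.00619661) = √(0.00143298) = 0.03785.
z = (0.58523 − 0.69799)/0.03785 = -0.11276/0.03785 = -2.979.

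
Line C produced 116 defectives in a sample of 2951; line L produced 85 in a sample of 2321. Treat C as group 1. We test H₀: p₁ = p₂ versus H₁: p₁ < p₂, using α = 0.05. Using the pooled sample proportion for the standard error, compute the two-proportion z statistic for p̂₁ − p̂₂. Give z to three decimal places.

p̂₁ = 116/2951 ≈ 0.039309, p̂₂ = 85/2321 ≈ 0.036622.
Pooled p̂ = (116+85)/(2951+2321) = 201/5272 = 0.038126.
SE = √(p̂(1−p̂)(1/n₁+1/n₂)) = √(0.038126·0.961874·0.000769717) = √(2.82273e-05) = 0.005313.
z = (0.039309 − 0.036622)/0.005313 = 0.002687/0.005313 = 0.506.
p-value = P(Z < 0.506) ≈ 0.6935; since p > α = 0.05, fail to reject H₀.

z = 0.506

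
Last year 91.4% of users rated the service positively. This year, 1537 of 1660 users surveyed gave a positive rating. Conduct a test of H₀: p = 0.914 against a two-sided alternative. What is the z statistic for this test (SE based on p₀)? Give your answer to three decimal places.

z = 1.730

p̂ = 1537/1660 = 0.92590.
Under H₀, SE = √(0.914·0.086/1660) = √(4.73518e-05) = 0.00688.
z = (0.92590 − 0.914)/0.00688 = 0.01190/0.00688 = 1.730.
p-value = 2·P(Z > 1.730) ≈ 0.0837.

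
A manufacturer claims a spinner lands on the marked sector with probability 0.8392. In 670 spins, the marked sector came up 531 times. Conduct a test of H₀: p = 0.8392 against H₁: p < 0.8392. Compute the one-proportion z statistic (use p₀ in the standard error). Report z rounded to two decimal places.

p̂ = 531/670 = 0.7925.
Standard error under H₀: √(0.8392×0.1608/670) = 0.0142.
z = (0.7925 − 0.8392)/0.0142 = -0.0467/0.0142 = -3.29.
p-value = P(Z < -3.288) ≈ 0.0005.

z = -3.29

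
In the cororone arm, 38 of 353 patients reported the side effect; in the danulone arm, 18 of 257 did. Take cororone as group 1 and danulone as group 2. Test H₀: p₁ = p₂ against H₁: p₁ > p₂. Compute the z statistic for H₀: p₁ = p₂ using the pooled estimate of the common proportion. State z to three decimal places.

z = 1.588

p̂₁ = 38/353 ≈ 0.10765, p̂₂ = 18/257 ≈ 0.07004.
Pooled p̂ = (38+18)/(353+257) = 56/610 = 0.09180.
SE = √(p̂(1−p̂)(1/n₁+1/n₂)) = √(0.09180·0.90820·0.00672391) = √(0.000560609) = 0.02368.
z = (0.10765 − 0.07004)/0.02368 = 0.03761/0.02368 = 1.588.
p-value = P(Z > 1.588) ≈ 0.0561.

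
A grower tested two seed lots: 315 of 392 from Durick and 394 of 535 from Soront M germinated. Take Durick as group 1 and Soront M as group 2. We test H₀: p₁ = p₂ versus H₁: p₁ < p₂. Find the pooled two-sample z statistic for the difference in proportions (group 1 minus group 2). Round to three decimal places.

z = 2.381

p̂₁ = 315/392 ≈ 0.803571, p̂₂ = 394/535 ≈ 0.736449.
Pooled p̂ = (315+394)/(392+535) = 709/927 = 0.764833.
SE = √(0.179864 × 0.00442018) = 0.028196.
z = (0.803571 − 0.736449)/0.028196 = 0.067122/0.028196 = 2.381.
p-value = P(Z < 2.381) ≈ 0.9914.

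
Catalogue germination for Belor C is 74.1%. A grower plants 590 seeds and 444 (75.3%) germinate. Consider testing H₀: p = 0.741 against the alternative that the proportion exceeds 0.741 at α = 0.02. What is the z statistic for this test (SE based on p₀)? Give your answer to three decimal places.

z = 0.640

p̂ = 444/590 ≈ 0.75254.
SE = √(p₀(1−p₀)/n) = √(0.19192/590) = 0.01804.
z = (0.75254 − 0.741)/0.01804 = 0.01154/0.01804 = 0.640.
p-value = P(Z > 0.640) ≈ 0.2611, so at α = 0.02 we fail to reject H₀.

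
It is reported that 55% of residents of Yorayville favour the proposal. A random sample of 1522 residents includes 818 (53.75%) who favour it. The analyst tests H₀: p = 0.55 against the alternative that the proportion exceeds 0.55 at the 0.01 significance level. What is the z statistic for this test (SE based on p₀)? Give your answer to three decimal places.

z = -0.984

p̂ = 818/1522 = 0.53745.
SE = √(p₀(1−p₀)/n) = √(0.2475/1522) = 0.01275.
z = (0.53745 − 0.55)/0.01275 = -0.01255/0.01275 = -0.984.
p-value = P(Z > -0.984) ≈ 0.8375; since p > α = 0.01, fail to reject H₀.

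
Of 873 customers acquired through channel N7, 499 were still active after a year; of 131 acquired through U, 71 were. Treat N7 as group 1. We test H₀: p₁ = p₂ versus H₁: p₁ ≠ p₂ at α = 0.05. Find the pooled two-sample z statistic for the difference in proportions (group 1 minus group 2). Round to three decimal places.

p̂₁ = 499/873 ≈ 0.57159, p̂₂ = 71/131 ≈ 0.54198.
Pooled p̂ = (499+71)/(873+131) = 570/1004 = 0.56773.
SE = √(0.245413 × 0.00877906) = 0.04642.
z = (0.57159 − 0.54198)/0.04642 = 0.02961/0.04642 = 0.638.
p-value = 2·P(Z > 0.638) ≈ 0.5236; since p > α = 0.05, fail to reject H₀.

z = 0.638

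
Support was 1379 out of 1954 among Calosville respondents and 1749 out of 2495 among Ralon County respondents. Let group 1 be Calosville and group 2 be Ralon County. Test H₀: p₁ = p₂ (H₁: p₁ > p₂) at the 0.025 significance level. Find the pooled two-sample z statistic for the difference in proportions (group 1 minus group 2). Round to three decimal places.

p̂₁ = 1379/1954 ≈ 0.70573, p̂₂ = 1749/2495 ≈ 0.70100.
Pooled p̂ = (1379+1749)/(1954+2495) = 3128/4449 = 0.70308.
SE = √(0.208759 × 0.000912572) = 0.01380.
z = (0.70573 − 0.70100)/0.01380 = 0.00473/0.01380 = 0.343.
p-value = P(Z > 0.343) ≈ 0.3659. With α = 0.025, fail to reject H₀.

z = 0.343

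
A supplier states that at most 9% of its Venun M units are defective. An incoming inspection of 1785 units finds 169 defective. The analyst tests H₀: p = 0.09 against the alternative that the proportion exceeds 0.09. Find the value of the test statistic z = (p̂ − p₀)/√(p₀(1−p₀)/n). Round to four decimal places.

z = 0.6906

p̂ = 169/1785 ≈ 0.094678.
Standard error under H₀: √(0.09×0.91/1785) = 0.006774.
z = (0.094678 − 0.09)/0.006774 = 0.004678/0.006774 = 0.6906.
p-value = P(Z > 0.691) ≈ 0.2449.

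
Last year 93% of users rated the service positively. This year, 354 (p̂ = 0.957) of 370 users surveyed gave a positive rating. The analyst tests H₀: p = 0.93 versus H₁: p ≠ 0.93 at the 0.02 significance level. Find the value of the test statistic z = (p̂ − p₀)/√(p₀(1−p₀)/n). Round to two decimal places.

z = 2.02

p̂ = 354/370 ≈ 0.9568.
SE = √(p₀(1−p₀)/n) = √(0.0651/370) = 0.0133.
z = (0.9568 − 0.93)/0.0133 = 0.0268/0.0133 = 2.02.
Two-sided p-value ≈ 2·Φ(−2.017) = 0.0437. With α = 0.02, fail to reject H₀.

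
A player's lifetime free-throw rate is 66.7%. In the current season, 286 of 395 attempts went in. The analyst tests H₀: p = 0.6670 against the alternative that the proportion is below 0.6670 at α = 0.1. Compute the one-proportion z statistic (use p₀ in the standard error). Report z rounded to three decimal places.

z = 2.406

p̂ = 286/395 = 0.72405.
Standard error under H₀: √(0.667×0.333/395) = 0.02371.
z = (0.72405 − 0.667)/0.02371 = 0.05705/0.02371 = 2.406.
p-value = P(Z < 2.406) ≈ 0.9919; since p > α = 0.1, fail to reject H₀.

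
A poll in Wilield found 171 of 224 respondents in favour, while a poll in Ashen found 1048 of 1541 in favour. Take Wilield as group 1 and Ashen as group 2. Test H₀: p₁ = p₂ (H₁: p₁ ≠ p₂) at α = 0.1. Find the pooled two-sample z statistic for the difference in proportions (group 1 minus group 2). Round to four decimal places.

z = 2.5207

p̂₁ = 171/224 ≈ 0.763393, p̂₂ = 1048/1541 ≈ 0.680078.
Pooled p̂ = (171+1048)/(224+1541) = 1219/1765 = 0.690652.
SE = √(0.213652 × 0.00511321) = 0.033052.
z = (0.763393 − 0.680078)/0.033052 = 0.083315/0.033052 = 2.5207.
Two-sided p-value ≈ 2·Φ(−2.521) = 0.0117; since p < α = 0.1, reject H₀.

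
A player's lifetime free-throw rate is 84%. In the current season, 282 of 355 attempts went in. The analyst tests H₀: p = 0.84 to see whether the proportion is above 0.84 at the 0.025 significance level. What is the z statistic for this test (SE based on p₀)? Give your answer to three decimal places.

p̂ = 282/355 ≈ 0.79437.
Under H₀, SE = √(0.84·0.16/355) = √(0.000378592) = 0.01946.
z = (0.79437 − 0.84)/0.01946 = -0.04563/0.01946 = -2.345.
p-value = P(Z > -2.345) ≈ 0.9905, so at α = 0.025 we fail to reject H₀.

z = -2.345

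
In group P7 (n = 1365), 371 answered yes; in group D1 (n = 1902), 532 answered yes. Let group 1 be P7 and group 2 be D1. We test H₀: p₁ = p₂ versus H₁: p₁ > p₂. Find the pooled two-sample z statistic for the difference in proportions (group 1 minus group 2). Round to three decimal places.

z = -0.499

p̂₁ = 371/1365 = 0.27179, p̂₂ = 532/1902 = 0.27971.
Pooled p̂ = (371+532)/(1365+1902) = 903/3267 = 0.27640.
SE = √(p̂(1−p̂)(1/n₁+1/n₂)) = √(0.27640·0.72360·0.00125836) = √(0.000251677) = 0.01586.
z = (0.27179 − 0.27971)/0.01586 = -0.00792/0.01586 = -0.499.
p-value = P(Z > -0.499) ≈ 0.6910.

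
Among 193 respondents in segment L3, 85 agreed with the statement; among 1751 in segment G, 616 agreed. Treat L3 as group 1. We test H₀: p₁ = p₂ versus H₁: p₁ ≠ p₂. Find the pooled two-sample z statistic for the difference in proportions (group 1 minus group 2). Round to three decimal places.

z = 2.433

p̂₁ = 85/193 = 0.44041, p̂₂ = 616/1751 = 0.35180.
Pooled p̂ = (85+616)/(193+1751) = 701/1944 = 0.36060.
SE = √(p̂(1−p̂)(1/n₁+1/n₂)) = √(0.36060·0.63940·0.00575245) = √(0.00132632) = 0.03642.
z = (0.44041 − 0.35180)/0.03642 = 0.08861/0.03642 = 2.433.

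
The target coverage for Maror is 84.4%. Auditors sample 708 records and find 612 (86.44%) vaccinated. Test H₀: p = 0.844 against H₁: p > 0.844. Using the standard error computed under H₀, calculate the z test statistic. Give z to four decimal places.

p̂ = 612/708 ≈ 0.864407.
Under H₀, SE = √(0.844·0.156/708) = √(0.000185966) = 0.013637.
z = (0.864407 − 0.844)/0.013637 = 0.020407/0.013637 = 1.4964.
p-value = P(Z > 1.496) ≈ 0.0673.

z = 1.4964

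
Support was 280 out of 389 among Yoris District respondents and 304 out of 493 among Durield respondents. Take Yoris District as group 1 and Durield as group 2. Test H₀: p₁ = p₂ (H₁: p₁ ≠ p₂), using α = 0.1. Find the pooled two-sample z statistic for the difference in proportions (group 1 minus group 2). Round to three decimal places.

p̂₁ = 280/389 = 0.71979, p̂₂ = 304/493 = 0.61663.
Pooled p̂ = (280+304)/(389+493) = 584/882 = 0.66213.
SE = √(0.223713 × 0.00459909) = 0.03208.
z = (0.71979 − 0.61663)/0.03208 = 0.10316/0.03208 = 3.216.
Two-sided p-value ≈ 2·Φ(−3.216) = 0.0013, so at α = 0.1 we reject H₀.

z = 3.216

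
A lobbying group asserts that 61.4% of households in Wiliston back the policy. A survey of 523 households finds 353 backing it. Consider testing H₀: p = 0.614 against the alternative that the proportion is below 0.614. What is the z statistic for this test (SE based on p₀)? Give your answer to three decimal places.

z = 2.863

p̂ = 353/523 ≈ 0.67495.
SE = √(p₀(1−p₀)/n) = √(0.237/523) = 0.02129.
z = (0.67495 − 0.614)/0.02129 = 0.06095/0.02129 = 2.863.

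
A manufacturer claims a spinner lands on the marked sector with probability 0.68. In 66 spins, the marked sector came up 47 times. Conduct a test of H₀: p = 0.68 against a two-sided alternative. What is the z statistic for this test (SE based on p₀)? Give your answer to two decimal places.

z = 0.56

p̂ = 47/66 = 0.7121.
Under H₀, SE = √(0.68·0.32/66) = √(0.00329697) = 0.0574.
z = (0.7121 − 0.68)/0.0574 = 0.0321/0.0574 = 0.56.
p-value = 2·P(Z > 0.559) ≈ 0.5759.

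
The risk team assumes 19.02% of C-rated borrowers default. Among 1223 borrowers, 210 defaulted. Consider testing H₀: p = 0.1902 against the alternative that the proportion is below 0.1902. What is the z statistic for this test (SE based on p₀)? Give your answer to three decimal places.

z = -1.648

p̂ = 210/1223 = 0.17171.
Standard error under H₀: √(0.1902×0.8098/1223) = 0.01122.
z = (0.17171 − 0.1902)/0.01122 = -0.01849/0.01122 = -1.648.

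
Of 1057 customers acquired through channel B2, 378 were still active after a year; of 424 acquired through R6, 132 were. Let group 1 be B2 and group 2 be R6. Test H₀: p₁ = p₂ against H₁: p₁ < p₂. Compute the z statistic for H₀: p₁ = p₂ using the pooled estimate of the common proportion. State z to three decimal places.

p̂₁ = 378/1057 ≈ 0.35762, p̂₂ = 132/424 ≈ 0.31132.
Pooled p̂ = (378+132)/(1057+424) = 510/1481 = 0.34436.
SE = √(p̂(1−p̂)(1/n₁+1/n₂)) = √(0.34436·0.65564·0.00330456) = √(0.000746094) = 0.02731.
z = (0.35762 − 0.31132)/0.02731 = 0.04630/0.02731 = 1.695.

z = 1.695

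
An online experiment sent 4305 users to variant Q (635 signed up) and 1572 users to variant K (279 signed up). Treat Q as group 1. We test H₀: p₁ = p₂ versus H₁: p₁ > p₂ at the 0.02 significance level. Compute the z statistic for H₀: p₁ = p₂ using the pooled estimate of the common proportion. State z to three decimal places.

p̂₁ = 635/4305 = 0.14750, p̂₂ = 279/1572 = 0.17748.
Pooled p̂ = (635+279)/(4305+1572) = 914/5877 = 0.15552.
SE = √(p̂(1−p̂)(1/n₁+1/n₂)) = √(0.15552·0.84448·0.00086842) = √(0.000114054) = 0.01068.
z = (0.14750 − 0.17748)/0.01068 = -0.02998/0.01068 = -2.807.
p-value = P(Z > -2.807) ≈ 0.9975. With α = 0.02, fail to reject H₀.

z = -2.807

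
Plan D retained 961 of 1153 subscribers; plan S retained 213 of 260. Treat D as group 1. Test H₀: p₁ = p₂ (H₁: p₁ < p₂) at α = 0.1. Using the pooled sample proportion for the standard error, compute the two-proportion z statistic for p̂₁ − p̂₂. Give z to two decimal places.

z = 0.55

p̂₁ = 961/1153 = 0.83348, p̂₂ = 213/260 = 0.81923.
Pooled p̂ = (961+213)/(1153+260) = 1174/1413 = 0.83086.
SE = √(p̂(1−p̂)(1/n₁+1/n₂)) = √(0.83086·0.16914·0.00471346) = √(0.000662401) = 0.02574.
z = (0.83348 − 0.81923)/0.02574 = 0.01425/0.02574 = 0.55.
p-value = P(Z < 0.554) ≈ 0.7101. With α = 0.1, fail to reject H₀.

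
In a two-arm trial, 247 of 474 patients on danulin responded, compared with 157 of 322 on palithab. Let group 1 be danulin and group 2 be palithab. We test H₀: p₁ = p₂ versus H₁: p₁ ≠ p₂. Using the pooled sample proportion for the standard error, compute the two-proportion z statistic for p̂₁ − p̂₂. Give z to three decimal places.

p̂₁ = 247/474 ≈ 0.521097, p̂₂ = 157/322 ≈ 0.487578.
Pooled p̂ = (247+157)/(474+322) = 404/796 = 0.507538.
SE = √(p̂(1−p̂)(1/n₁+1/n₂)) = √(0.507538·0.492462·0.00521529) = √(0.00130353) = 0.036104.
z = (0.521097 − 0.487578)/0.036104 = 0.033519/0.036104 = 0.928.

z = 0.928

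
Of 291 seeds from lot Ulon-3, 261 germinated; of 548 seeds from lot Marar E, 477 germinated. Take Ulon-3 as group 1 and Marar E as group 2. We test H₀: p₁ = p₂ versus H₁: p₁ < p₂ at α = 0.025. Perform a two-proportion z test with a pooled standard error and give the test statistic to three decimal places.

p̂₁ = 261/291 ≈ 0.896907, p̂₂ = 477/548 ≈ 0.870438.
Pooled p̂ = (261+477)/(291+548) = 738/839 = 0.879619.
SE = √(0.10589 × 0.00526124) = 0.023603.
z = (0.896907 − 0.870438)/0.023603 = 0.026469/0.023603 = 1.121.
p-value = P(Z < 1.121) ≈ 0.8689. With α = 0.025, fail to reject H₀.

z = 1.121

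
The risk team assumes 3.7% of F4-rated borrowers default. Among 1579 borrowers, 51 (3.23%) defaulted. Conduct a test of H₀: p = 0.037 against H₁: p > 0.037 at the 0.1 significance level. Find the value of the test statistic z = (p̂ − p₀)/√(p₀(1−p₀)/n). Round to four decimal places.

p̂ = 51/1579 ≈ 0.0322989.
Standard error under H₀: √(0.037×0.963/1579) = 0.0047503.
z = (0.0322989 − 0.037)/0.0047503 = -0.0047011/0.0047503 = -0.9896.
p-value = P(Z > -0.990) ≈ 0.8388; since p > α = 0.1, fail to reject H₀.

z = -0.9896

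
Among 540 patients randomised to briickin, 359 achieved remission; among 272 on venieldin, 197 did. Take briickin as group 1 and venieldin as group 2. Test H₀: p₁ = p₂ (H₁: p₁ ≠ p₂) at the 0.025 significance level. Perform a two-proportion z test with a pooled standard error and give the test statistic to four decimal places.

p̂₁ = 359/540 = 0.664815, p̂₂ = 197/272 = 0.724265.
Pooled p̂ = (359+197)/(540+272) = 556/812 = 0.684729.
SE = √(p̂(1−p̂)(1/n₁+1/n₂)) = √(0.684729·0.315271·0.00552832) = √(0.00119343) = 0.034546.
z = (0.664815 − 0.724265)/0.034546 = -0.059450/0.034546 = -1.7209.
Two-sided p-value ≈ 2·Φ(−1.721) = 0.0853; since p > α = 0.025, fail to reject H₀.

z = -1.7209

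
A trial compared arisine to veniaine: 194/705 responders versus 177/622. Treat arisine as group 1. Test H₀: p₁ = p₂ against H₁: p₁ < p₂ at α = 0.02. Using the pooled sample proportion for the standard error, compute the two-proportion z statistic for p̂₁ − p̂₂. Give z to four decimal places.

z = -0.3803

p̂₁ = 194/705 ≈ 0.275177, p̂₂ = 177/622 ≈ 0.284566.
Pooled p̂ = (194+177)/(705+622) = 371/1327 = 0.279578.
SE = √(0.201414 × 0.00302616) = 0.024688.
z = (0.275177 − 0.284566)/0.024688 = -0.009389/0.024688 = -0.3803.
p-value = P(Z < -0.380) ≈ 0.3519; since p > α = 0.02, fail to reject H₀.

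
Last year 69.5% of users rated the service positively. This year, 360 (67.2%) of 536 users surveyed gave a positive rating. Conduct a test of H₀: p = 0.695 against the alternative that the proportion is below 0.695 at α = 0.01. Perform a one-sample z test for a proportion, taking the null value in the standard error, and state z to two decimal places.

z = -1.17

p̂ = 360/536 ≈ 0.67164.
Standard error under H₀: √(0.695×0.305/536) = 0.01989.
z = (0.67164 − 0.695)/0.01989 = -0.02336/0.01989 = -1.17.
p-value = P(Z < -1.175) ≈ 0.1201, so at α = 0.01 we fail to reject H₀.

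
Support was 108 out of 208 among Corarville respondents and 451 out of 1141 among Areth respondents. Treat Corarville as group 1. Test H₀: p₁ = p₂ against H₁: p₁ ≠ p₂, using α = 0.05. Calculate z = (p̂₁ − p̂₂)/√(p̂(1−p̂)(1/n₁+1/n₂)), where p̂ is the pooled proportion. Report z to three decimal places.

z = 3.338

p̂₁ = 108/208 = 0.51923, p̂₂ = 451/1141 = 0.39527.
Pooled p̂ = (108+451)/(208+1141) = 559/1349 = 0.41438.
SE = √(0.242669 × 0.00568412) = 0.03714.
z = (0.51923 − 0.39527)/0.03714 = 0.12396/0.03714 = 3.338.
Two-sided p-value ≈ 2·Φ(−3.338) = 0.0008, so at α = 0.05 we reject H₀.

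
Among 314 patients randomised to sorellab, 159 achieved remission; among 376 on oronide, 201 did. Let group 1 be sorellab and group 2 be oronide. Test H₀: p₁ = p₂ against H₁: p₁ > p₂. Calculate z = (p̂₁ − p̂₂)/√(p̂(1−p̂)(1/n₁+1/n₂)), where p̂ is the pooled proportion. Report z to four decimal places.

p̂₁ = 159/314 = 0.506369, p̂₂ = 201/376 = 0.534574.
Pooled p̂ = (159+201)/(314+376) = 360/690 = 0.521739.
SE = √(0.249527 × 0.00584429) = 0.038188.
z = (0.506369 − 0.534574)/0.038188 = -0.028205/0.038188 = -0.7386.

z = -0.7386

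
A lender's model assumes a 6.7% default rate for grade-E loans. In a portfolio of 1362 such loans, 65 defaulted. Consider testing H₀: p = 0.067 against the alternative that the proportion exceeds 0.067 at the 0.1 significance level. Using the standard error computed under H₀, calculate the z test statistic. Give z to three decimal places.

z = -2.845

p̂ = 65/1362 = 0.047724.
SE = √(p₀(1−p₀)/n) = √(0.062511/1362) = 0.006775.
z = (0.047724 − 0.067)/0.006775 = -0.019276/0.006775 = -2.845.
p-value = P(Z > -2.845) ≈ 0.9978; since p > α = 0.1, fail to reject H₀.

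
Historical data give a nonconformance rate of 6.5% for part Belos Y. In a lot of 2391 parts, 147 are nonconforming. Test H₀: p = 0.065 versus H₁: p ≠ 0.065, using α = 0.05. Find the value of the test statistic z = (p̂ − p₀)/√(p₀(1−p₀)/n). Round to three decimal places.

z = -0.698

p̂ = 147/2391 = 0.06148.
SE = √(p₀(1−p₀)/n) = √(0.060775/2391) = 0.00504.
z = (0.06148 − 0.065)/0.00504 = -0.00352/0.00504 = -0.698.
p-value = 2·P(Z > 0.698) ≈ 0.4851; since p > α = 0.05, fail to reject H₀.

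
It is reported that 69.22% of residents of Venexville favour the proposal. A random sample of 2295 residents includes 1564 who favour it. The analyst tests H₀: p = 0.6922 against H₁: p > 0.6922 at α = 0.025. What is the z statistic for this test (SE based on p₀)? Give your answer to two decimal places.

z = -1.11

p̂ = 1564/2295 ≈ 0.6815.
Standard error under H₀: √(0.6922×0.3078/2295) = 0.0096.
z = (0.6815 − 0.6922)/0.0096 = -0.0107/0.0096 = -1.11.
p-value = P(Z > -1.112) ≈ 0.8670, so at α = 0.025 we fail to reject H₀.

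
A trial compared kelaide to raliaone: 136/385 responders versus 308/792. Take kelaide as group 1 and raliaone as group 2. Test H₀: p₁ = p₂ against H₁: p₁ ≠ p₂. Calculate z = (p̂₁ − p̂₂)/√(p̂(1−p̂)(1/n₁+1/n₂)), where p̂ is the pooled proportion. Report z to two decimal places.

z = -1.18

p̂₁ = 136/385 = 0.35325, p̂₂ = 308/792 = 0.38889.
Pooled p̂ = (136+308)/(385+792) = 444/1177 = 0.37723.
SE = √(p̂(1−p̂)(1/n₁+1/n₂)) = √(0.37723·0.62277·0.00386003) = √(0.000906827) = 0.03011.
z = (0.35325 − 0.38889)/0.03011 = -0.03564/0.03011 = -1.18.
Two-sided p-value ≈ 2·Φ(−1.184) = 0.2366.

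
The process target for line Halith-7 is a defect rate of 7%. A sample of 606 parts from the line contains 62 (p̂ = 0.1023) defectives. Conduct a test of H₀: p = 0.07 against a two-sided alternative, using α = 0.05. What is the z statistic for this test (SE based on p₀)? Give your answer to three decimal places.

z = 3.117

p̂ = 62/606 = 0.102310.
SE = √(p₀(1−p₀)/n) = √(0.0651/606) = 0.010365.
z = (0.102310 − 0.07)/0.010365 = 0.032310/0.010365 = 3.117.
p-value = 2·P(Z > 3.117) ≈ 0.0018, so at α = 0.05 we reject H₀.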